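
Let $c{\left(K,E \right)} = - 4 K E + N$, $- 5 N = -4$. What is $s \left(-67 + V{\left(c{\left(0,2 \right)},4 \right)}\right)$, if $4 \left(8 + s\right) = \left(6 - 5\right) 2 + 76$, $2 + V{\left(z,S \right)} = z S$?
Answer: $- \frac{7567}{10} \approx -756.7$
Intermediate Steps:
$N = \frac{4}{5}$ ($N = \left(- \frac{1}{5}\right) \left(-4\right) = \frac{4}{5} \approx 0.8$)
$c{\left(K,E \right)} = \frac{4}{5} - 4 E K$ ($c{\left(K,E \right)} = - 4 K E + \frac{4}{5} = - 4 E K + \frac{4}{5} = \frac{4}{5} - 4 E K$)
$V{\left(z,S \right)} = -2 + S z$ ($V{\left(z,S \right)} = -2 + z S = -2 + S z$)
$s = \frac{23}{2}$ ($s = -8 + \frac{\left(6 - 5\right) 2 + 76}{4} = -8 + \frac{1 \cdot 2 + 76}{4} = -8 + \frac{2 + 76}{4} = -8 + \frac{1}{4} \cdot 78 = -8 + \frac{39}{2} = \frac{23}{2} \approx 11.5$)
$s \left(-67 + V{\left(c{\left(0,2 \right)},4 \right)}\right) = \frac{23 \left(-67 - \left(2 - 4 \left(\frac{4}{5} - 8 \cdot 0\right)\right)\right)}{2} = \frac{23 \left(-67 - \left(2 - 4 \left(\frac{4}{5} + 0\right)\right)\right)}{2} = \frac{23 \left(-67 + \left(-2 + 4 \cdot \frac{4}{5}\right)\right)}{2} = \frac{23 \left(-67 + \left(-2 + \frac{16}{5}\right)\right)}{2} = \frac{23 \left(-67 + \frac{6}{5}\right)}{2} = \frac{23}{2} \left(- \frac{329}{5}\right) = - \frac{7567}{10}$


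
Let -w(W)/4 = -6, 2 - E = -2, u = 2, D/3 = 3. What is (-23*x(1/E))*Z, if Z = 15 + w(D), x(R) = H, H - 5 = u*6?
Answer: -15249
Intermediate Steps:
D = 9 (D = 3*3 = 9)
E = 4 (E = 2 - 1*(-2) = 2 + 2 = 4)
w(W) = 24 (w(W) = -4*(-6) = 24)
H = 17 (H = 5 + 2*6 = 5 + 12 = 17)
x(R) = 17
Z = 39 (Z = 15 + 24 = 39)
(-23*x(1/E))*Z = -23*17*39 = -391*39 = -15249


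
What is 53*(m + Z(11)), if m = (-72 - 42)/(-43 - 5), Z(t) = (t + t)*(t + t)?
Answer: 206223/8 ≈ 25778.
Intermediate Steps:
Z(t) = 4*t² (Z(t) = (2*t)*(2*t) = 4*t²)
m = 19/8 (m = -114/(-48) = -114*(-1/48) = 19/8 ≈ 2.3750)
53*(m + Z(11)) = 53*(19/8 + 4*11²) = 53*(19/8 + 4*121) = 53*(19/8 + 484) = 53*(3891/8) = 206223/8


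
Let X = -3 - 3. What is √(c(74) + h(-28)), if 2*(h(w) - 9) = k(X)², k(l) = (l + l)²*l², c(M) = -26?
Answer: √13436911 ≈ 3665.6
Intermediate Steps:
X = -6
k(l) = 4*l⁴ (k(l) = (2*l)²*l² = (4*l²)*l² = 4*l⁴)
h(w) = 13436937 (h(w) = 9 + (4*(-6)⁴)²/2 = 9 + (4*1296)²/2 = 9 + (½)*5184² = 9 + (½)*26873856 = 9 + 13436928 = 13436937)
√(c(74) + h(-28)) = √(-26 + 13436937) = √13436911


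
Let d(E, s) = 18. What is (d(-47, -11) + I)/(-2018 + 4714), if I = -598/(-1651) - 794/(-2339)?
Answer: 2777693/400427444 ≈ 0.0069368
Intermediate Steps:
I = 208432/297053 (I = -598*(-1/1651) - 794*(-1/2339) = 46/127 + 794/2339 = 208432/297053 ≈ 0.70167)
(d(-47, -11) + I)/(-2018 + 4714) = (18 + 208432/297053)/(-2018 + 4714) = (5555386/297053)/2696 = (5555386/297053)*(1/2696) = 2777693/400427444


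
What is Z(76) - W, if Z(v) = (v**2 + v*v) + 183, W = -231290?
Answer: 243025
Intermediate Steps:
Z(v) = 183 + 2*v**2 (Z(v) = (v**2 + v**2) + 183 = 2*v**2 + 183 = 183 + 2*v**2)
Z(76) - W = (183 + 2*76**2) - 1*(-231290) = (183 + 2*5776) + 231290 = (183 + 11552) + 231290 = 11735 + 231290 = 243025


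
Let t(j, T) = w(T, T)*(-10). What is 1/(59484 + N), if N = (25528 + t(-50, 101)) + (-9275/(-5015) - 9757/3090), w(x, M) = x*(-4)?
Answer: 3099270/275992137719 ≈ 1.1230e-5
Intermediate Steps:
w(x, M) = -4*x
t(j, T) = 40*T (t(j, T) = -4*T*(-10) = 40*T)
N = 91635161039/3099270 (N = (25528 + 40*101) + (-9275/(-5015) - 9757/3090) = (25528 + 4040) + (-9275*(-1/5015) - 9757*1/3090) = 29568 + (1855/1003 - 9757/3090) = 29568 - 4054321/3099270 = 91635161039/3099270 ≈ 29567.)
1/(59484 + N) = 1/(59484 + 91635161039/3099270) = 1/(275992137719/3099270) = 3099270/275992137719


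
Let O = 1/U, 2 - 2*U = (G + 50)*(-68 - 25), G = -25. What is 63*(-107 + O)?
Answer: -15686181/2327 ≈ -6740.9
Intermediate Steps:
U = 2327/2 (U = 1 - (-25 + 50)*(-68 - 25)/2 = 1 - 25*(-93)/2 = 1 - ½*(-2325) = 1 + 2325/2 = 2327/2 ≈ 1163.5)
O = 2/2327 (O = 1/(2327/2) = 2/2327 ≈ 0.00085948)
63*(-107 + O) = 63*(-107 + 2/2327) = 63*(-248987/2327) = -15686181/2327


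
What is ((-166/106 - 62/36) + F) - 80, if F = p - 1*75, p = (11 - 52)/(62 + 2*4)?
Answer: -2652401/16695 ≈ -158.87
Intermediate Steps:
p = -41/70 (p = -41/(62 + 8) = -41/70 ≈ -0.58571)
F = -5291/70 (F = -41/70 - 1*75 = -41/70 - 75 = -5291/70 ≈ -75.586)
((-166/106 - 62/36) + F) - 80 = ((-166/106 - 62/36) - 5291/70) - 80 = ((-166*1/106 - 62*1/36) - 5291/70) - 80 = ((-83/53 - 31/18) - 5291/70) - 80 = (-3137/954 - 5291/70) - 80 = -1316801/16695 - 80 = -2652401/16695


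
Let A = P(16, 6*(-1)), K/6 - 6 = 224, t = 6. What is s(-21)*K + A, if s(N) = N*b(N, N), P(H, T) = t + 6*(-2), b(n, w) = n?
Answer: 608574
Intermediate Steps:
K = 1380 (K = 36 + 6*224 = 36 + 1344 = 1380)
P(H, T) = -6 (P(H, T) = 6 + 6*(-2) = 6 - 12 = -6)
s(N) = N² (s(N) = N*N = N²)
A = -6
s(-21)*K + A = (-21)²*1380 - 6 = 441*1380 - 6 = 608580 - 6 = 608574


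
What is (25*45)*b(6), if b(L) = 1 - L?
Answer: -5625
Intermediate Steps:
(25*45)*b(6) = (25*45)*(1 - 1*6) = 1125*(1 - 6) = 1125*(-5) = -5625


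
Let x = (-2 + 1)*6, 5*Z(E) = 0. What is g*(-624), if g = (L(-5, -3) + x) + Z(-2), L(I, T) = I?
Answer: 6864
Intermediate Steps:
Z(E) = 0 (Z(E) = (⅕)*0 = 0)
x = -6 (x = -1*6 = -6)
g = -11 (g = (-5 - 6) + 0 = -11 + 0 = -11)
g*(-624) = -11*(-624) = 6864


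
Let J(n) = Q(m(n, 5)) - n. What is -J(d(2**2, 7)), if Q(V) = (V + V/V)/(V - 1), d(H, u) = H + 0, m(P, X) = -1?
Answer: 4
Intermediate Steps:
d(H, u) = H
Q(V) = (1 + V)/(-1 + V) (Q(V) = (V + 1)/(-1 + V) = (1 + V)/(-1 + V))
J(n) = -n (J(n) = (1 - 1)/(-1 - 1) - n = 0/(-2) - n = -1/2*0 - n = 0 - n = -n)
-J(d(2**2, 7)) = -(-1)*2**2 = -(-1)*4 = -1*(-4) = 4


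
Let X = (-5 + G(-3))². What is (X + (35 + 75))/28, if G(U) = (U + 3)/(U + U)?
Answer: 135/28 ≈ 4.8214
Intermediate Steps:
G(U) = (3 + U)/(2*U) (G(U) = (3 + U)/((2*U)) = (3 + U)*(1/(2*U)) = (3 + U)/(2*U))
X = 25 (X = (-5 + (½)*(3 - 3)/(-3))² = (-5 + (½)*(-⅓)*0)² = (-5 + 0)² = (-5)² = 25)
(X + (35 + 75))/28 = (25 + (35 + 75))/28 = (25 + 110)*(1/28) = 135*(1/28) = 135/28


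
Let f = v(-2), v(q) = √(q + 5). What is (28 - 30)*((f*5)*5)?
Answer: -50*√3 ≈ -86.603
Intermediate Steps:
v(q) = √(5 + q)
f = √3 (f = √(5 - 2) = √3 ≈ 1.7320)
(28 - 30)*((f*5)*5) = (28 - 30)*((√3*5)*5) = -2*5*√3*5 = -50*√3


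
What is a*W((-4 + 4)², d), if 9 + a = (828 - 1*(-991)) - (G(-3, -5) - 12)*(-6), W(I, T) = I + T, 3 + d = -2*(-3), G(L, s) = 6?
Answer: 5322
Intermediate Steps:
d = 3 (d = -3 - 2*(-3) = -3 + 6 = 3)
a = 1774 (a = -9 + ((828 - 1*(-991)) - (6 - 12)*(-6)) = -9 + ((828 + 991) - (-6)*(-6)) = -9 + (1819 - 1*36) = -9 + (1819 - 36) = -9 + 1783 = 1774)
a*W((-4 + 4)², d) = 1774*((-4 + 4)² + 3) = 1774*(0² + 3) = 1774*(0 + 3) = 1774*3 = 5322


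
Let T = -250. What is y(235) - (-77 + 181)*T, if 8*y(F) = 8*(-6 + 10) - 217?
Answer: 207815/8 ≈ 25977.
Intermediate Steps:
y(F) = -185/8 (y(F) = (8*(-6 + 10) - 217)/8 = (8*4 - 217)/8 = (32 - 217)/8 = (⅛)*(-185) = -185/8)
y(235) - (-77 + 181)*T = -185/8 - (-77 + 181)*(-250) = -185/8 - 104*(-250) = -185/8 - 1*(-26000) = -185/8 + 26000 = 207815/8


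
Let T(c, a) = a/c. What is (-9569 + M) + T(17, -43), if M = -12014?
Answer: -366954/17 ≈ -21586.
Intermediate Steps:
(-9569 + M) + T(17, -43) = (-9569 - 12014) - 43/17 = -21583 - 43*1/17 = -21583 - 43/17 = -366954/17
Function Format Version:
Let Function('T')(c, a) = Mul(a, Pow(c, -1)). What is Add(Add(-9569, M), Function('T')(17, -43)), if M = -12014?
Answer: Rational(-366954, 17) ≈ -21586.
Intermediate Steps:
Add(Add(-9569, M), Function('T')(17, -43)) = Add(Add(-9569, -12014), Mul(-43, Pow(17, -1))) = Add(-21583, Mul(-43, Rational(1, 17))) = Add(-21583, Rational(-43, 17)) = Rational(-366954, 17)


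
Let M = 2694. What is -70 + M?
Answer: 2624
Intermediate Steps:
-70 + M = -70 + 2694 = 2624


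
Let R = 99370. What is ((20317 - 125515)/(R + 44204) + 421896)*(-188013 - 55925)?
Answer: -2462683848669238/23929 ≈ -1.0292e+11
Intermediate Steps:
((20317 - 125515)/(R + 44204) + 421896)*(-188013 - 55925) = ((20317 - 125515)/(99370 + 44204) + 421896)*(-188013 - 55925) = (-105198/143574 + 421896)*(-243938) = (-105198*1/143574 + 421896)*(-243938) = (-17533/23929 + 421896)*(-243938) = (10095531851/23929)*(-243938) = -2462683848669238/23929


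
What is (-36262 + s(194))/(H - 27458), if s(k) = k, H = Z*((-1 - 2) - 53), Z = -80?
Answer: 18034/11489 ≈ 1.5697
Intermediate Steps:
H = 4480 (H = -80*((-1 - 2) - 53) = -80*(-3 - 53) = -80*(-56) = 4480)
(-36262 + s(194))/(H - 27458) = (-36262 + 194)/(4480 - 27458) = -36068/(-22978) = -36068*(-1/22978) = 18034/11489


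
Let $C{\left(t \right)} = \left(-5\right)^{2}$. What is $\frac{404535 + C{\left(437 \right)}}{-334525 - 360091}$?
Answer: $- \frac{3890}{6679} \approx -0.58242$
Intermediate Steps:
$C{\left(t \right)} = 25$
$\frac{404535 + C{\left(437 \right)}}{-334525 - 360091} = \frac{404535 + 25}{-334525 - 360091} = \frac{404560}{-694616} = 404560 \left(- \frac{1}{694616}\right) = - \frac{3890}{6679}$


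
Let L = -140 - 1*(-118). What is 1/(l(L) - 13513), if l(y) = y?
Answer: -1/13535 ≈ -7.3883e-5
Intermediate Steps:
L = -22 (L = -140 + 118 = -22)
1/(l(L) - 13513) = 1/(-22 - 13513) = 1/(-13535) = -1/13535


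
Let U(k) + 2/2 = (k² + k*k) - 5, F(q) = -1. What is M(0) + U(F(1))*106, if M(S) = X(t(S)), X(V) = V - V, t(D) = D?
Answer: -424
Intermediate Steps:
X(V) = 0
M(S) = 0
U(k) = -6 + 2*k² (U(k) = -1 + ((k² + k*k) - 5) = -1 + ((k² + k²) - 5) = -1 + (2*k² - 5) = -1 + (-5 + 2*k²) = -6 + 2*k²)
M(0) + U(F(1))*106 = 0 + (-6 + 2*(-1)²)*106 = 0 + (-6 + 2*1)*106 = 0 + (-6 + 2)*106 = 0 - 4*106 = 0 - 424 = -424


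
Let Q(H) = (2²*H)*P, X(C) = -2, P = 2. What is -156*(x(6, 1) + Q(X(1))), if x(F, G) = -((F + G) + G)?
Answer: 3744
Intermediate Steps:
Q(H) = 8*H (Q(H) = (2²*H)*2 = (4*H)*2 = 8*H)
x(F, G) = -F - 2*G (x(F, G) = -(F + 2*G) = -F - 2*G)
-156*(x(6, 1) + Q(X(1))) = -156*((-1*6 - 2*1) + 8*(-2)) = -156*((-6 - 2) - 16) = -156*(-8 - 16) = -156*(-24) = -13*(-288) = 3744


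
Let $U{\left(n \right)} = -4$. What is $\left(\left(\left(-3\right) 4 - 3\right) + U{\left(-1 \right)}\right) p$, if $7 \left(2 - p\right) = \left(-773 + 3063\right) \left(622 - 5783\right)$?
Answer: $- \frac{224555376}{7} \approx -3.2079 \cdot 10^{7}$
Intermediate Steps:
$p = \frac{11818704}{7}$ ($p = 2 - \frac{\left(-773 + 3063\right) \left(622 - 5783\right)}{7} = 2 - \frac{2290 \left(-5161\right)}{7} = 2 - - \frac{11818690}{7} = 2 + \frac{11818690}{7} = \frac{11818704}{7} \approx 1.6884 \cdot 10^{6}$)
$\left(\left(\left(-3\right) 4 - 3\right) + U{\left(-1 \right)}\right) p = \left(\left(\left(-3\right) 4 - 3\right) - 4\right) \frac{11818704}{7} = \left(\left(-12 - 3\right) - 4\right) \frac{11818704}{7} = \left(-15 - 4\right) \frac{11818704}{7} = \left(-19\right) \frac{11818704}{7} = - \frac{224555376}{7}$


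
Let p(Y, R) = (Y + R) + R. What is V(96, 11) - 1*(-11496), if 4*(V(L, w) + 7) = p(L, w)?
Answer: 23037/2 ≈ 11519.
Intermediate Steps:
p(Y, R) = Y + 2*R (p(Y, R) = (R + Y) + R = Y + 2*R)
V(L, w) = -7 + w/2 + L/4 (V(L, w) = -7 + (L + 2*w)/4 = -7 + (w/2 + L/4) = -7 + w/2 + L/4)
V(96, 11) - 1*(-11496) = (-7 + (½)*11 + (¼)*96) - 1*(-11496) = (-7 + 11/2 + 24) + 11496 = 45/2 + 11496 = 23037/2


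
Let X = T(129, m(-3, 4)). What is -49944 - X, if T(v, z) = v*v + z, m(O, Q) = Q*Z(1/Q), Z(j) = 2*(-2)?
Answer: -66569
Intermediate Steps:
Z(j) = -4
m(O, Q) = -4*Q (m(O, Q) = Q*(-4) = -4*Q)
T(v, z) = z + v**2 (T(v, z) = v**2 + z = z + v**2)
X = 16625 (X = -4*4 + 129**2 = -16 + 16641 = 16625)
-49944 - X = -49944 - 1*16625 = -49944 - 16625 = -66569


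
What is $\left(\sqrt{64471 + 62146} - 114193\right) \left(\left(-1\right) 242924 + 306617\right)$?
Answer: $-7273294749 + 63693 \sqrt{126617} \approx -7.2506 \cdot 10^{9}$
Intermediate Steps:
$\left(\sqrt{64471 + 62146} - 114193\right) \left(\left(-1\right) 242924 + 306617\right) = \left(\sqrt{126617} - 114193\right) \left(-242924 + 306617\right) = \left(-114193 + \sqrt{126617}\right) 63693 = -7273294749 + 63693 \sqrt{126617}$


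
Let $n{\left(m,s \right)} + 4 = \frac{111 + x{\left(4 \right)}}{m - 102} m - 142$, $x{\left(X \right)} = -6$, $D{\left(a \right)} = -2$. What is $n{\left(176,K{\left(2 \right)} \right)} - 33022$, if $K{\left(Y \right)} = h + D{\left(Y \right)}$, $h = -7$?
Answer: $- \frac{1217976}{37} \approx -32918.0$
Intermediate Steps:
$K{\left(Y \right)} = -9$ ($K{\left(Y \right)} = -7 - 2 = -9$)
$n{\left(m,s \right)} = -146 + \frac{105 m}{-102 + m}$ ($n{\left(m,s \right)} = -4 + \left(\frac{111 - 6}{m - 102} m - 142\right) = -4 + \left(\frac{105}{-102 + m} m - 142\right) = -4 + \left(\frac{105 m}{-102 + m} - 142\right) = -4 + \left(-142 + \frac{105 m}{-102 + m}\right) = -146 + \frac{105 m}{-102 + m}$)
$n{\left(176,K{\left(2 \right)} \right)} - 33022 = \frac{14892 - 7216}{-102 + 176} - 33022 = \frac{14892 - 7216}{74} - 33022 = \frac{1}{74} \cdot 7676 - 33022 = \frac{3838}{37} - 33022 = - \frac{1217976}{37}$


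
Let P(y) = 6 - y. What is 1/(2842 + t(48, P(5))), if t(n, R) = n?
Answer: 1/2890 ≈ 0.00034602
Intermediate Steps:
1/(2842 + t(48, P(5))) = 1/(2842 + 48) = 1/2890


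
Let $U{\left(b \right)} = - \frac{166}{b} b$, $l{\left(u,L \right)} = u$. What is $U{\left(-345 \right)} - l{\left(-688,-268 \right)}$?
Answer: $522$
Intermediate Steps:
$U{\left(b \right)} = -166$
$U{\left(-345 \right)} - l{\left(-688,-268 \right)} = -166 - -688 = -166 + 688 = 522$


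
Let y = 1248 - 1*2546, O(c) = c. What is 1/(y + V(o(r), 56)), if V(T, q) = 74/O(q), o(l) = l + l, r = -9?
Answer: -28/36307 ≈ -0.00077120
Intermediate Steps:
y = -1298 (y = 1248 - 2546 = -1298)
o(l) = 2*l
V(T, q) = 74/q
1/(y + V(o(r), 56)) = 1/(-1298 + 74/56) = 1/(-1298 + 74*(1/56)) = 1/(-1298 + 37/28) = 1/(-36307/28) = -28/36307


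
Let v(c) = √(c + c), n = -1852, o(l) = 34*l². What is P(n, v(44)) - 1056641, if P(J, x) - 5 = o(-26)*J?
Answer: -43623004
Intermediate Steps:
v(c) = √2*√c (v(c) = √(2*c) = √2*√c)
P(J, x) = 5 + 22984*J (P(J, x) = 5 + (34*(-26)²)*J = 5 + (34*676)*J = 5 + 22984*J)
P(n, v(44)) - 1056641 = (5 + 22984*(-1852)) - 1056641 = (5 - 42566368) - 1056641 = -42566363 - 1056641 = -43623004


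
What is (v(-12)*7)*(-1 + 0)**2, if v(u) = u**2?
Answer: 1008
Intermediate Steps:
(v(-12)*7)*(-1 + 0)**2 = ((-12)**2*7)*(-1 + 0)**2 = (144*7)*(-1)**2 = 1008*1 = 1008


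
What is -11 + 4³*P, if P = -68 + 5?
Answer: -4043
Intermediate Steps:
P = -63
-11 + 4³*P = -11 + 4³*(-63) = -11 + 64*(-63) = -11 - 4032 = -4043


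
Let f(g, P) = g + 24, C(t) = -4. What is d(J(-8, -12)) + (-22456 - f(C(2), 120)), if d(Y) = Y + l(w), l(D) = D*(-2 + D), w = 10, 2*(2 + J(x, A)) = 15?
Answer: -44781/2 ≈ -22391.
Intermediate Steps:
J(x, A) = 11/2 (J(x, A) = -2 + (½)*15 = -2 + 15/2 = 11/2)
f(g, P) = 24 + g
d(Y) = 80 + Y (d(Y) = Y + 10*(-2 + 10) = Y + 10*8 = Y + 80 = 80 + Y)
d(J(-8, -12)) + (-22456 - f(C(2), 120)) = (80 + 11/2) + (-22456 - (24 - 4)) = 171/2 + (-22456 - 1*20) = 171/2 + (-22456 - 20) = 171/2 - 22476 = -44781/2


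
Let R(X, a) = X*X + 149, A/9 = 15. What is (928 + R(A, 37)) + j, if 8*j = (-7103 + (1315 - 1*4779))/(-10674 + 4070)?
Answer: 1019773831/52832 ≈ 19302.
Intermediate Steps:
A = 135 (A = 9*15 = 135)
j = 10567/52832 (j = ((-7103 + (1315 - 1*4779))/(-10674 + 4070))/8 = ((-7103 + (1315 - 4779))/(-6604))/8 = ((-7103 - 3464)*(-1/6604))/8 = (-10567*(-1/6604))/8 = (1/8)*(10567/6604) = 10567/52832 ≈ 0.20001)
R(X, a) = 149 + X**2 (R(X, a) = X**2 + 149 = 149 + X**2)
(928 + R(A, 37)) + j = (928 + (149 + 135**2)) + 10567/52832 = (928 + (149 + 18225)) + 10567/52832 = (928 + 18374) + 10567/52832 = 19302 + 10567/52832 = 1019773831/52832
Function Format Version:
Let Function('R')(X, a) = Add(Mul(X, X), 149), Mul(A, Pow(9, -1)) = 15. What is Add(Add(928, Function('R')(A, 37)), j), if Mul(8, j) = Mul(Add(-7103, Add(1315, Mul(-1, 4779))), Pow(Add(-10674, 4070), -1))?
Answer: Rational(1019773831, 52832) ≈ 19302.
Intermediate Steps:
A = 135 (A = Mul(9, 15) = 135)
j = Rational(10567, 52832) (j = Mul(Rational(1, 8), Mul(Add(-7103, Add(1315, Mul(-1, 4779))), Pow(Add(-10674, 4070), -1))) = Mul(Rational(1, 8), Mul(Add(-7103, Add(1315, -4779)), Pow(-6604, -1))) = Mul(Rational(1, 8), Mul(Add(-7103, -3464), Rational(-1, 6604))) = Mul(Rational(1, 8), Mul(-10567, Rational(-1, 6604))) = Mul(Rational(1, 8), Rational(10567, 6604)) = Rational(10567, 52832) ≈ 0.20001)
Function('R')(X, a) = Add(149, Pow(X, 2)) (Function('R')(X, a) = Add(Pow(X, 2), 149) = Add(149, Pow(X, 2)))
Add(Add(928, Function('R')(A, 37)), j) = Add(Add(928, Add(149, Pow(135, 2))), Rational(10567, 52832)) = Add(Add(928, Add(149, 18225)), Rational(10567, 52832)) = Add(Add(928, 18374), Rational(10567, 52832)) = Add(19302, Rational(10567, 52832)) = Rational(1019773831, 52832)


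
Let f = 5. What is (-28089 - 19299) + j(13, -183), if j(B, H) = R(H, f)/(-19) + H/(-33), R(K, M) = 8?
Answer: -9903021/209 ≈ -47383.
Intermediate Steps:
j(B, H) = -8/19 - H/33 (j(B, H) = 8/(-19) + H/(-33) = 8*(-1/19) + H*(-1/33) = -8/19 - H/33)
(-28089 - 19299) + j(13, -183) = (-28089 - 19299) + (-8/19 - 1/33*(-183)) = -47388 + (-8/19 + 61/11) = -47388 + 1071/209 = -9903021/209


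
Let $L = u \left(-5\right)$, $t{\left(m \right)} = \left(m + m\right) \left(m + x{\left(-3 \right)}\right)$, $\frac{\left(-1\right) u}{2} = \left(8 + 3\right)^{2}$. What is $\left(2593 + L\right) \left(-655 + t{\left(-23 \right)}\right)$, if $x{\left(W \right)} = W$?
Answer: $2057423$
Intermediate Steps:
$u = -242$ ($u = - 2 \left(8 + 3\right)^{2} = - 2 \cdot 11^{2} = \left(-2\right) 121 = -242$)
$t{\left(m \right)} = 2 m \left(-3 + m\right)$ ($t{\left(m \right)} = \left(m + m\right) \left(m - 3\right) = 2 m \left(-3 + m\right)$)
$L = 1210$ ($L = \left(-242\right) \left(-5\right) = 1210$)
$\left(2593 + L\right) \left(-655 + t{\left(-23 \right)}\right) = \left(2593 + 1210\right) \left(-655 + 2 \left(-23\right) \left(-3 - 23\right)\right) = 3803 \left(-655 + 2 \left(-23\right) \left(-26\right)\right) = 3803 \left(-655 + 1196\right) = 3803 \cdot 541 = 2057423$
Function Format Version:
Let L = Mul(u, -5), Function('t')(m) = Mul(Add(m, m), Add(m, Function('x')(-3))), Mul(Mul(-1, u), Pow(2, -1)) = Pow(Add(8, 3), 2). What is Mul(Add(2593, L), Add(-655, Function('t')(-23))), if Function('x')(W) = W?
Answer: 2057423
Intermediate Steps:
u = -242 (u = Mul(-2, Pow(Add(8, 3), 2)) = Mul(-2, Pow(11, 2)) = Mul(-2, 121) = -242)
Function('t')(m) = Mul(2, m, Add(-3, m)) (Function('t')(m) = Mul(Add(m, m), Add(m, -3)) = Mul(Mul(2, m), Add(-3, m)) = Mul(2, m, Add(-3, m)))
L = 1210 (L = Mul(-242, -5) = 1210)
Mul(Add(2593, L), Add(-655, Function('t')(-23))) = Mul(Add(2593, 1210), Add(-655, Mul(2, -23, Add(-3, -23)))) = Mul(3803, Add(-655, Mul(2, -23, -26))) = Mul(3803, Add(-655, 1196)) = Mul(3803, 541) = 2057423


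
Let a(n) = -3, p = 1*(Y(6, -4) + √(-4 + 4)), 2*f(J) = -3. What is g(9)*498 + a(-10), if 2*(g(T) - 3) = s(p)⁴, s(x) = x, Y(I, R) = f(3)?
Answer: 44025/16 ≈ 2751.6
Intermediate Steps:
f(J) = -3/2 (f(J) = (½)*(-3) = -3/2)
Y(I, R) = -3/2
p = -3/2 (p = 1*(-3/2 + √(-4 + 4)) = 1*(-3/2 + √0) = 1*(-3/2 + 0) = 1*(-3/2) = -3/2 ≈ -1.5000)
g(T) = 177/32 (g(T) = 3 + (-3/2)⁴/2 = 3 + (½)*(81/16) = 3 + 81/32 = 177/32)
g(9)*498 + a(-10) = (177/32)*498 - 3 = 44073/16 - 3 = 44025/16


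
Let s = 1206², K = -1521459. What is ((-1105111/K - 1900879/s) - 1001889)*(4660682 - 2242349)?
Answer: -198576141291694769452379/81957953412 ≈ -2.4229e+12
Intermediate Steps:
s = 1454436
((-1105111/K - 1900879/s) - 1001889)*(4660682 - 2242349) = ((-1105111/(-1521459) - 1900879/1454436) - 1001889)*(4660682 - 2242349) = ((-1105111*(-1/1521459) - 1900879*1/1454436) - 1001889)*2418333 = ((1105111/1521459 - 1900879/1454436) - 1001889)*2418333 = (-142755137785/245873860236 - 1001889)*2418333 = -246338458713123589/245873860236*2418333 = -198576141291694769452379/81957953412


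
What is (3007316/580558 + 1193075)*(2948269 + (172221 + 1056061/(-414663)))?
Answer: 448128923574872331464647/120367960977 ≈ 3.7230e+12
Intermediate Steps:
(3007316/580558 + 1193075)*(2948269 + (172221 + 1056061/(-414663))) = (3007316*(1/580558) + 1193075)*(2948269 + (172221 + 1056061*(-1/414663))) = (1503658/290279 + 1193075)*(2948269 + (172221 - 1056061/414663)) = 346326121583*(2948269 + 71412620462/414663)/290279 = (346326121583/290279)*(1293950688809/414663) = 448128923574872331464647/120367960977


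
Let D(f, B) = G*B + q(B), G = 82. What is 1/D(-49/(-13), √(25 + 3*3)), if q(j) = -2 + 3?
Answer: -1/228615 + 82*√34/228615 ≈ 0.0020871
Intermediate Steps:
q(j) = 1
D(f, B) = 1 + 82*B (D(f, B) = 82*B + 1 = 1 + 82*B)
1/D(-49/(-13), √(25 + 3*3)) = 1/(1 + 82*√(25 + 3*3)) = 1/(1 + 82*√(25 + 9)) = 1/(1 + 82*√34)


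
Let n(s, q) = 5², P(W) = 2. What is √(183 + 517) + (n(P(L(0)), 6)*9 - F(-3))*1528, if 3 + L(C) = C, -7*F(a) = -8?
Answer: 2394376/7 + 10*√7 ≈ 3.4208e+5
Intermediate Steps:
F(a) = 8/7 (F(a) = -⅐*(-8) = 8/7)
L(C) = -3 + C
n(s, q) = 25
√(183 + 517) + (n(P(L(0)), 6)*9 - F(-3))*1528 = √(183 + 517) + (25*9 - 1*8/7)*1528 = √700 + (225 - 8/7)*1528 = 10*√7 + (1567/7)*1528 = 10*√7 + 2394376/7 = 2394376/7 + 10*√7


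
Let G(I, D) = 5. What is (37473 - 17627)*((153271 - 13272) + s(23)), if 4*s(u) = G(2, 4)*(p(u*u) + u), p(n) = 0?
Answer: 5557981453/2 ≈ 2.7790e+9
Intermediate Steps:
s(u) = 5*u/4 (s(u) = (5*(0 + u))/4 = (5*u)/4 = 5*u/4)
(37473 - 17627)*((153271 - 13272) + s(23)) = (37473 - 17627)*((153271 - 13272) + (5/4)*23) = 19846*(139999 + 115/4) = 19846*(560111/4) = 5557981453/2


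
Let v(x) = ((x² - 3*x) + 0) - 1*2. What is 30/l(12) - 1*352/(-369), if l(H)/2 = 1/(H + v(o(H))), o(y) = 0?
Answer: 55702/369 ≈ 150.95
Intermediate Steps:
v(x) = -2 + x² - 3*x (v(x) = (x² - 3*x) - 2 = -2 + x² - 3*x)
l(H) = 2/(-2 + H) (l(H) = 2/(H + (-2 + 0² - 3*0)) = 2/(H + (-2 + 0 + 0)) = 2/(H - 2) = 2/(-2 + H))
30/l(12) - 1*352/(-369) = 30/((2/(-2 + 12))) - 1*352/(-369) = 30/((2/10)) - 352*(-1/369) = 30/((2*(⅒))) + 352/369 = 30/(⅕) + 352/369 = 30*5 + 352/369 = 150 + 352/369 = 55702/369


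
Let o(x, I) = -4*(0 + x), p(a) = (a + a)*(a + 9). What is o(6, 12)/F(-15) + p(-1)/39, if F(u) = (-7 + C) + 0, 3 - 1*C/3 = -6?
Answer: -314/195 ≈ -1.6103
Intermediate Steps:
C = 27 (C = 9 - 3*(-6) = 9 + 18 = 27)
p(a) = 2*a*(9 + a) (p(a) = (2*a)*(9 + a) = 2*a*(9 + a))
o(x, I) = -4*x
F(u) = 20 (F(u) = (-7 + 27) + 0 = 20 + 0 = 20)
o(6, 12)/F(-15) + p(-1)/39 = -4*6/20 + (2*(-1)*(9 - 1))/39 = -24*1/20 + (2*(-1)*8)*(1/39) = -6/5 - 16*1/39 = -6/5 - 16/39 = -314/195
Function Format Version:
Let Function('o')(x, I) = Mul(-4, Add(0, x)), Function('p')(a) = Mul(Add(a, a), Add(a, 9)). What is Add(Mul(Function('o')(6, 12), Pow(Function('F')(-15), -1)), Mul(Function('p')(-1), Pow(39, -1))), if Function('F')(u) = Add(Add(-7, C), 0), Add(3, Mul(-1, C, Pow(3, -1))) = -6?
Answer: Rational(-314, 195) ≈ -1.6103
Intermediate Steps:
C = 27 (C = Add(9, Mul(-3, -6)) = Add(9, 18) = 27)
Function('p')(a) = Mul(2, a, Add(9, a)) (Function('p')(a) = Mul(Mul(2, a), Add(9, a)) = Mul(2, a, Add(9, a)))
Function('o')(x, I) = Mul(-4, x)
Function('F')(u) = 20 (Function('F')(u) = Add(Add(-7, 27), 0) = Add(20, 0) = 20)
Add(Mul(Function('o')(6, 12), Pow(Function('F')(-15), -1)), Mul(Function('p')(-1), Pow(39, -1))) = Add(Mul(Mul(-4, 6), Pow(20, -1)), Mul(Mul(2, -1, Add(9, -1)), Pow(39, -1))) = Add(Mul(-24, Rational(1, 20)), Mul(Mul(2, -1, 8), Rational(1, 39))) = Add(Rational(-6, 5), Mul(-16, Rational(1, 39))) = Add(Rational(-6, 5), Rational(-16, 39)) = Rational(-314, 195)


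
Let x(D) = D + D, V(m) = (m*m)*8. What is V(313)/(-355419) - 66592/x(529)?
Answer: -532549384/8174637 ≈ -65.146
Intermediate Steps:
V(m) = 8*m² (V(m) = m²*8 = 8*m²)
x(D) = 2*D
V(313)/(-355419) - 66592/x(529) = (8*313²)/(-355419) - 66592/(2*529) = (8*97969)*(-1/355419) - 66592/1058 = 783752*(-1/355419) - 66592*1/1058 = -783752/355419 - 33296/529 = -532549384/8174637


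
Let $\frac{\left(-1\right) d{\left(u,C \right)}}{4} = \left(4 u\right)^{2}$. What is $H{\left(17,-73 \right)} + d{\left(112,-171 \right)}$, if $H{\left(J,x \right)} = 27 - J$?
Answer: $-802806$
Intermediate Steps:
$d{\left(u,C \right)} = - 64 u^{2}$ ($d{\left(u,C \right)} = - 4 \left(4 u\right)^{2} = - 4 \cdot 16 u^{2} = - 64 u^{2}$)
$H{\left(17,-73 \right)} + d{\left(112,-171 \right)} = \left(27 - 17\right) - 64 \cdot 112^{2} = \left(27 - 17\right) - 802816 = 10 - 802816 = -802806$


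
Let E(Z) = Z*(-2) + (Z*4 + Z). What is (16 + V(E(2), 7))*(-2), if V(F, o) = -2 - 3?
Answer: -22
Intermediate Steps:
E(Z) = 3*Z (E(Z) = -2*Z + (4*Z + Z) = -2*Z + 5*Z = 3*Z)
V(F, o) = -5
(16 + V(E(2), 7))*(-2) = (16 - 5)*(-2) = 11*(-2) = -22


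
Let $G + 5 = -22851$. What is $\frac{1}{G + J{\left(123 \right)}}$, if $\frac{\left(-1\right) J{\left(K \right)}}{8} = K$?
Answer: $- \frac{1}{23840} \approx -4.1946 \cdot 10^{-5}$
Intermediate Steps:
$G = -22856$ ($G = -5 - 22851 = -22856$)
$J{\left(K \right)} = - 8 K$
$\frac{1}{G + J{\left(123 \right)}} = \frac{1}{-22856 - 984} = \frac{1}{-23840} = - \frac{1}{23840}$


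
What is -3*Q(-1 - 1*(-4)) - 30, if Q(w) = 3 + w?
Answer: -48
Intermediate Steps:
-3*Q(-1 - 1*(-4)) - 30 = -3*(3 + (-1 - 1*(-4))) - 30 = -3*(3 + (-1 + 4)) - 30 = -3*(3 + 3) - 30 = -3*6 - 30 = -18 - 30 = -48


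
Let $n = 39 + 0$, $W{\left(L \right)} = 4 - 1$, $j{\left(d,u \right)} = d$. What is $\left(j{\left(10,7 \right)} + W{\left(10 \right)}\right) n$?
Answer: $507$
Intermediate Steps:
$W{\left(L \right)} = 3$
$n = 39$
$\left(j{\left(10,7 \right)} + W{\left(10 \right)}\right) n = \left(10 + 3\right) 39 = 13 \cdot 39 = 507$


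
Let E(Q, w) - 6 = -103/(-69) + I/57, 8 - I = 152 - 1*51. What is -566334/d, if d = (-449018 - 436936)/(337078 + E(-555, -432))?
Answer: 13904032746146/64526983 ≈ 2.1548e+5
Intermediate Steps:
I = -93 (I = 8 - (152 - 1*51) = 8 - (152 - 51) = 8 - 1*101 = 8 - 101 = -93)
E(Q, w) = 7684/1311 (E(Q, w) = 6 + (-103/(-69) - 93/57) = 6 + (-103*(-1/69) - 93*1/57) = 6 + (103/69 - 31/19) = 6 - 182/1311 = 7684/1311)
d = -580742847/220958471 (d = (-449018 - 436936)/(337078 + 7684/1311) = -885954/441916942/1311 = -885954*1311/441916942 = -580742847/220958471 ≈ -2.6283)
-566334/d = -566334/(-580742847/220958471) = -566334*(-220958471/580742847) = 13904032746146/64526983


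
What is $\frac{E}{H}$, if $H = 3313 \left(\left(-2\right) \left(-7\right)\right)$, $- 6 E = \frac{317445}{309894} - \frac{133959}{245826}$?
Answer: $- \frac{36233278}{21032029008081} \approx -1.7228 \cdot 10^{-6}$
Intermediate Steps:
$E = - \frac{72466556}{906904791}$ ($E = - \frac{\frac{317445}{309894} - \frac{133959}{245826}}{6} = - \frac{317445 \cdot \frac{1}{309894} - \frac{6379}{11706}}{6} = - \frac{\frac{105815}{103298} - \frac{6379}{11706}}{6} = \left(- \frac{1}{6}\right) \frac{144933112}{302301597} = - \frac{72466556}{906904791} \approx -0.079905$)
$H = 46382$ ($H = 3313 \cdot 14 = 46382$)
$\frac{E}{H} = - \frac{72466556}{906904791 \cdot 46382} = \left(- \frac{72466556}{906904791}\right) \frac{1}{46382} = - \frac{36233278}{21032029008081}$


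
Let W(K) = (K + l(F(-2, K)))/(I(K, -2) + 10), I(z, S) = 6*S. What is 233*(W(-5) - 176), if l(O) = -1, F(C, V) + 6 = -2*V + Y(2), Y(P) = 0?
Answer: -40309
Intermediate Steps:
F(C, V) = -6 - 2*V (F(C, V) = -6 + (-2*V + 0) = -6 - 2*V)
W(K) = 1/2 - K/2 (W(K) = (K - 1)/(6*(-2) + 10) = (-1 + K)/(-12 + 10) = (-1 + K)/(-2) = (-1 + K)*(-1/2) = 1/2 - K/2)
233*(W(-5) - 176) = 233*((1/2 - 1/2*(-5)) - 176) = 233*((1/2 + 5/2) - 176) = 233*(3 - 176) = 233*(-173) = -40309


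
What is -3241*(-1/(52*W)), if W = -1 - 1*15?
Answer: -3241/832 ≈ -3.8954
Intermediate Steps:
W = -16 (W = -1 - 15 = -16)
-3241*(-1/(52*W)) = -3241/((-16*(-52))) = -3241/832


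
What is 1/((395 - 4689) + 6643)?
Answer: 1/2349 ≈ 0.00042571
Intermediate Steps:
1/((395 - 4689) + 6643) = 1/(-4294 + 6643) = 1/2349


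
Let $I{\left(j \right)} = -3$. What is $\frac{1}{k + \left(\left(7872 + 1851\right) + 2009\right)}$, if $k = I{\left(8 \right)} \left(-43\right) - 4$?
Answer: $\frac{1}{11857} \approx 8.4338 \cdot 10^{-5}$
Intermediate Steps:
$k = 125$ ($k = \left(-3\right) \left(-43\right) - 4 = 129 - 4 = 125$)
$\frac{1}{k + \left(\left(7872 + 1851\right) + 2009\right)} = \frac{1}{125 + \left(\left(7872 + 1851\right) + 2009\right)} = \frac{1}{125 + \left(9723 + 2009\right)} = \frac{1}{125 + 11732} = \frac{1}{11857}$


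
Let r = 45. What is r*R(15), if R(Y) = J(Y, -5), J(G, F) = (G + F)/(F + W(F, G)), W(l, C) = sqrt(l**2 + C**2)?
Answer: 10 + 10*sqrt(10) ≈ 41.623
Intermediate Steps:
W(l, C) = sqrt(C**2 + l**2)
J(G, F) = (F + G)/(F + sqrt(F**2 + G**2)) (J(G, F) = (G + F)/(F + sqrt(G**2 + F**2)) = (F + G)/(F + sqrt(F**2 + G**2)))
R(Y) = (-5 + Y)/(-5 + sqrt(25 + Y**2)) (R(Y) = (-5 + Y)/(-5 + sqrt((-5)**2 + Y**2)) = (-5 + Y)/(-5 + sqrt(25 + Y**2)))
r*R(15) = 45*((-5 + 15)/(-5 + sqrt(25 + 15**2))) = 45*(10/(-5 + sqrt(25 + 225))) = 45*(10/(-5 + sqrt(250))) = 45*(10/(-5 + 5*sqrt(10))) = 450/(-5 + 5*sqrt(10))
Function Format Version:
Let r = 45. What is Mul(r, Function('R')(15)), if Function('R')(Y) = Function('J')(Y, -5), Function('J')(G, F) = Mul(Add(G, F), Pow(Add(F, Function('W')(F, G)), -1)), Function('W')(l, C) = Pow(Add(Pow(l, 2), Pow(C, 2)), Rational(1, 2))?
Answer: Add(10, Mul(10, Pow(10, Rational(1, 2)))) ≈ 41.623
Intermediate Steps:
Function('W')(l, C) = Pow(Add(Pow(C, 2), Pow(l, 2)), Rational(1, 2))
Function('J')(G, F) = Mul(Pow(Add(F, Pow(Add(Pow(F, 2), Pow(G, 2)), Rational(1, 2))), -1), Add(F, G)) (Function('J')(G, F) = Mul(Add(G, F), Pow(Add(F, Pow(Add(Pow(G, 2), Pow(F, 2)), Rational(1, 2))), -1)) = Mul(Add(F, G), Pow(Add(F, Pow(Add(Pow(F, 2), Pow(G, 2)), Rational(1, 2))), -1)) = Mul(Pow(Add(F, Pow(Add(Pow(F, 2), Pow(G, 2)), Rational(1, 2))), -1), Add(F, G)))
Function('R')(Y) = Mul(Pow(Add(-5, Pow(Add(25, Pow(Y, 2)), Rational(1, 2))), -1), Add(-5, Y)) (Function('R')(Y) = Mul(Pow(Add(-5, Pow(Add(Pow(-5, 2), Pow(Y, 2)), Rational(1, 2))), -1), Add(-5, Y)) = Mul(Pow(Add(-5, Pow(Add(25, Pow(Y, 2)), Rational(1, 2))), -1), Add(-5, Y)))
Mul(r, Function('R')(15)) = Mul(45, Mul(Pow(Add(-5, Pow(Add(25, Pow(15, 2)), Rational(1, 2))), -1), Add(-5, 15))) = Mul(45, Mul(Pow(Add(-5, Pow(Add(25, 225), Rational(1, 2))), -1), 10)) = Mul(45, Mul(Pow(Add(-5, Pow(250, Rational(1, 2))), -1), 10)) = Mul(45, Mul(Pow(Add(-5, Mul(5, Pow(10, Rational(1, 2)))), -1), 10)) = Mul(45, Mul(10, Pow(Add(-5, Mul(5, Pow(10, Rational(1, 2)))), -1))) = Mul(450, Pow(Add(-5, Mul(5, Pow(10, Rational(1, 2)))), -1))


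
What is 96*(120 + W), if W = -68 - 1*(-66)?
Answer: 11328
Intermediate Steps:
W = -2 (W = -68 + 66 = -2)
96*(120 + W) = 96*(120 - 2) = 96*118 = 11328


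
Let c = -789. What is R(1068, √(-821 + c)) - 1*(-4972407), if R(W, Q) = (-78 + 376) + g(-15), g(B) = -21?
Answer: 4972684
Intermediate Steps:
R(W, Q) = 277 (R(W, Q) = (-78 + 376) - 21 = 298 - 21 = 277)
R(1068, √(-821 + c)) - 1*(-4972407) = 277 - 1*(-4972407) = 277 + 4972407 = 4972684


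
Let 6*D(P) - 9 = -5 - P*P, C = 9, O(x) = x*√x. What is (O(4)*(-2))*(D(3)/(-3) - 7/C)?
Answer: 8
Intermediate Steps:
O(x) = x^(3/2)
D(P) = ⅔ - P²/6 (D(P) = 3/2 + (-5 - P*P)/6 = 3/2 + (-5 - P²)/6 = 3/2 + (-⅚ - P²/6) = ⅔ - P²/6)
(O(4)*(-2))*(D(3)/(-3) - 7/C) = (4^(3/2)*(-2))*((⅔ - ⅙*3²)/(-3) - 7/9) = (8*(-2))*((⅔ - ⅙*9)*(-⅓) - 7*⅑) = -16*((⅔ - 3/2)*(-⅓) - 7/9) = -16*(-⅚*(-⅓) - 7/9) = -16*(5/18 - 7/9) = -16*(-½) = 8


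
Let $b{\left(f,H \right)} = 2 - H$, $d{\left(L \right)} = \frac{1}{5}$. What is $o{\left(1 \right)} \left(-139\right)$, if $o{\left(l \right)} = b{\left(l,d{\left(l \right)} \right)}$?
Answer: $- \frac{1251}{5} \approx -250.2$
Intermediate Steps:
$d{\left(L \right)} = \frac{1}{5}$
$o{\left(l \right)} = \frac{9}{5}$ ($o{\left(l \right)} = 2 - \frac{1}{5} = \frac{9}{5}$)
$o{\left(1 \right)} \left(-139\right) = \frac{9}{5} \left(-139\right) = - \frac{1251}{5}$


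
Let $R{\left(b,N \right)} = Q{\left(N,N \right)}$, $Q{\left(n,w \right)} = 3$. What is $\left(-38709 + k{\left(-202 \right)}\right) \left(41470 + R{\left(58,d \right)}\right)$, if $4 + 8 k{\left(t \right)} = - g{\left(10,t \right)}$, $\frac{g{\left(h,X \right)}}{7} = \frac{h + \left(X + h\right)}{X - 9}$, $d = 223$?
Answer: $- \frac{1354983253215}{844} \approx -1.6054 \cdot 10^{9}$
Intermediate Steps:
$R{\left(b,N \right)} = 3$
$g{\left(h,X \right)} = \frac{7 \left(X + 2 h\right)}{-9 + X}$ ($g{\left(h,X \right)} = 7 \frac{h + \left(X + h\right)}{X - 9} = 7 \frac{X + 2 h}{-9 + X} = \frac{7 \left(X + 2 h\right)}{-9 + X}$)
$k{\left(t \right)} = - \frac{1}{2} - \frac{7 \left(20 + t\right)}{8 \left(-9 + t\right)}$ ($k{\left(t \right)} = - \frac{1}{2} + \frac{\left(-1\right) \frac{7 \left(t + 2 \cdot 10\right)}{-9 + t}}{8} = - \frac{1}{2} + \frac{\left(-1\right) \frac{7 \left(t + 20\right)}{-9 + t}}{8} = - \frac{1}{2} + \frac{\left(-1\right) \frac{7 \left(20 + t\right)}{-9 + t}}{8} = - \frac{1}{2} + \frac{\left(-7\right) \frac{1}{-9 + t} \left(20 + t\right)}{8} = - \frac{1}{2} - \frac{7 \left(20 + t\right)}{8 \left(-9 + t\right)}$)
$\left(-38709 + k{\left(-202 \right)}\right) \left(41470 + R{\left(58,d \right)}\right) = \left(-38709 + \frac{-104 - -2222}{8 \left(-9 - 202\right)}\right) \left(41470 + 3\right) = \left(-38709 + \frac{-104 + 2222}{8 \left(-211\right)}\right) 41473 = \left(-38709 + \frac{1}{8} \left(- \frac{1}{211}\right) 2118\right) 41473 = \left(-38709 - \frac{1059}{844}\right) 41473 = \left(- \frac{32671455}{844}\right) 41473 = - \frac{1354983253215}{844}$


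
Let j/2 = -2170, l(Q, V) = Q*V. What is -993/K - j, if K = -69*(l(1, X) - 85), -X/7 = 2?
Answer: 9881849/2277 ≈ 4339.9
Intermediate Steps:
X = -14 (X = -7*2 = -14)
j = -4340 (j = 2*(-2170) = -4340)
K = 6831 (K = -69*(1*(-14) - 85) = -69*(-14 - 85) = -69*(-99) = 6831)
-993/K - j = -993/6831 - 1*(-4340) = -993*1/6831 + 4340 = -331/2277 + 4340 = 9881849/2277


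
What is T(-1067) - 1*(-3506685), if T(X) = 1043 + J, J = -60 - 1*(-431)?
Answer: 3508099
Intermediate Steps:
J = 371 (J = -60 + 431 = 371)
T(X) = 1414 (T(X) = 1043 + 371 = 1414)
T(-1067) - 1*(-3506685) = 1414 - 1*(-3506685) = 1414 + 3506685 = 3508099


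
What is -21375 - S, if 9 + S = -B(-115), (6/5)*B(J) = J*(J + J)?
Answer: 2027/3 ≈ 675.67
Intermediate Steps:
B(J) = 5*J²/3 (B(J) = 5*(J*(J + J))/6 = 5*(J*(2*J))/6 = 5*(2*J²)/6 = 5*J²/3)
S = -66152/3 (S = -9 - 5*(-115)²/3 = -9 - 5*13225/3 = -9 - 1*66125/3 = -9 - 66125/3 = -66152/3 ≈ -22051.)
-21375 - S = -21375 - 1*(-66152/3) = -21375 + 66152/3 = 2027/3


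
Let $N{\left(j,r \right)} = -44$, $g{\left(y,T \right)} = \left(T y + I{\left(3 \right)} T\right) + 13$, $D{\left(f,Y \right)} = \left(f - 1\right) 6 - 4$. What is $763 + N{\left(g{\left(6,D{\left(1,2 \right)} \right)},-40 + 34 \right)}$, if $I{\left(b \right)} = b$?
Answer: $719$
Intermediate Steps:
$D{\left(f,Y \right)} = -10 + 6 f$ ($D{\left(f,Y \right)} = \left(f - 1\right) 6 - 4 = \left(-1 + f\right) 6 - 4 = \left(-6 + 6 f\right) - 4 = -10 + 6 f$)
$g{\left(y,T \right)} = 13 + 3 T + T y$ ($g{\left(y,T \right)} = \left(T y + 3 T\right) + 13 = \left(3 T + T y\right) + 13 = 13 + 3 T + T y$)
$763 + N{\left(g{\left(6,D{\left(1,2 \right)} \right)},-40 + 34 \right)} = 763 - 44 = 719$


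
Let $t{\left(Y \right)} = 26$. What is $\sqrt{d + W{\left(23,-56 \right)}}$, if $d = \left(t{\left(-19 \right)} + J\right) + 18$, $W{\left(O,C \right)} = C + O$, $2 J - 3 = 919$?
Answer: $2 \sqrt{118} \approx 21.726$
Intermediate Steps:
$J = 461$ ($J = \frac{3}{2} + \frac{1}{2} \cdot 919 = \frac{3}{2} + \frac{919}{2} = 461$)
$d = 505$ ($d = \left(26 + 461\right) + 18 = 487 + 18 = 505$)
$\sqrt{d + W{\left(23,-56 \right)}} = \sqrt{505 + \left(-56 + 23\right)} = \sqrt{505 - 33} = \sqrt{472} = 2 \sqrt{118}$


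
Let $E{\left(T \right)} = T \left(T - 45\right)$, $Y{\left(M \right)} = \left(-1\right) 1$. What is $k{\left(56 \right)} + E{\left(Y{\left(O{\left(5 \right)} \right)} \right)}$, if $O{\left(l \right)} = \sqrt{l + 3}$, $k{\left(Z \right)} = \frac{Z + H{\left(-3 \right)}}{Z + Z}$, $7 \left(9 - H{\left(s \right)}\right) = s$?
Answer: $\frac{18261}{392} \approx 46.584$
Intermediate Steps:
$H{\left(s \right)} = 9 - \frac{s}{7}$
$k{\left(Z \right)} = \frac{\frac{66}{7} + Z}{2 Z}$ ($k{\left(Z \right)} = \frac{Z + \left(9 - - \frac{3}{7}\right)}{Z + Z} = \frac{Z + \left(9 + \frac{3}{7}\right)}{2 Z} = \left(Z + \frac{66}{7}\right) \frac{1}{2 Z} = \left(\frac{66}{7} + Z\right) \frac{1}{2 Z} = \frac{\frac{66}{7} + Z}{2 Z}$)
$O{\left(l \right)} = \sqrt{3 + l}$
$Y{\left(M \right)} = -1$
$E{\left(T \right)} = T \left(-45 + T\right)$
$k{\left(56 \right)} + E{\left(Y{\left(O{\left(5 \right)} \right)} \right)} = \frac{66 + 7 \cdot 56}{14 \cdot 56} - \left(-45 - 1\right) = \frac{1}{14} \cdot \frac{1}{56} \left(66 + 392\right) - -46 = \frac{1}{14} \cdot \frac{1}{56} \cdot 458 + 46 = \frac{229}{392} + 46 = \frac{18261}{392}$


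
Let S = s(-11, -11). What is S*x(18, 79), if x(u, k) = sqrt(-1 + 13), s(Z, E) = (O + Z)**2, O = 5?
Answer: 72*sqrt(3) ≈ 124.71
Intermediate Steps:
s(Z, E) = (5 + Z)**2
x(u, k) = 2*sqrt(3) (x(u, k) = sqrt(12) = 2*sqrt(3))
S = 36 (S = (5 - 11)**2 = (-6)**2 = 36)
S*x(18, 79) = 36*(2*sqrt(3)) = 72*sqrt(3)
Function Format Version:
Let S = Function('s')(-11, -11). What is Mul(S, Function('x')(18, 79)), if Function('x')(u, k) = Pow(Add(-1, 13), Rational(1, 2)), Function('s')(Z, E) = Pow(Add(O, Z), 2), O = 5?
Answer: Mul(72, Pow(3, Rational(1, 2))) ≈ 124.71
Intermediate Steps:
Function('s')(Z, E) = Pow(Add(5, Z), 2)
Function('x')(u, k) = Mul(2, Pow(3, Rational(1, 2))) (Function('x')(u, k) = Pow(12, Rational(1, 2)) = Mul(2, Pow(3, Rational(1, 2))))
S = 36 (S = Pow(Add(5, -11), 2) = Pow(-6, 2) = 36)
Mul(S, Function('x')(18, 79)) = Mul(36, Mul(2, Pow(3, Rational(1, 2)))) = Mul(72, Pow(3, Rational(1, 2)))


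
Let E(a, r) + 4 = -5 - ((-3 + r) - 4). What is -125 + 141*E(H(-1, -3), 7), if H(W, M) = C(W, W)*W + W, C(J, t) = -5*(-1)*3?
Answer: -1394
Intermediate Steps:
C(J, t) = 15 (C(J, t) = 5*3 = 15)
H(W, M) = 16*W (H(W, M) = 15*W + W = 16*W)
E(a, r) = -2 - r (E(a, r) = -4 + (-5 - ((-3 + r) - 4)) = -4 + (-5 - (-7 + r)) = -4 + (-5 + (7 - r)) = -4 + (2 - r) = -2 - r)
-125 + 141*E(H(-1, -3), 7) = -125 + 141*(-2 - 1*7) = -125 + 141*(-2 - 7) = -125 + 141*(-9) = -125 - 1269 = -1394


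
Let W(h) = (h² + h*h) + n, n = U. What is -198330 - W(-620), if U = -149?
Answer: -966981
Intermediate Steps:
n = -149
W(h) = -149 + 2*h² (W(h) = (h² + h*h) - 149 = (h² + h²) - 149 = 2*h² - 149 = -149 + 2*h²)
-198330 - W(-620) = -198330 - (-149 + 2*(-620)²) = -198330 - (-149 + 2*384400) = -198330 - (-149 + 768800) = -198330 - 1*768651 = -198330 - 768651 = -966981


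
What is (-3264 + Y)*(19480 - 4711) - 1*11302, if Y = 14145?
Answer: 160690187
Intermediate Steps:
(-3264 + Y)*(19480 - 4711) - 1*11302 = (-3264 + 14145)*(19480 - 4711) - 1*11302 = 10881*14769 - 11302 = 160701489 - 11302 = 160690187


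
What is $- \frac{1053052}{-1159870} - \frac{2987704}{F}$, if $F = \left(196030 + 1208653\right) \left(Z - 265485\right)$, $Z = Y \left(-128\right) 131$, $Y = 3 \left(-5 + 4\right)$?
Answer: $\frac{159150056728536938}{175291786750319505} \approx 0.90792$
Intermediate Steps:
$Y = -3$ ($Y = 3 \left(-1\right) = -3$)
$Z = 50304$ ($Z = \left(-3\right) \left(-128\right) 131 = 384 \cdot 131 = 50304$)
$F = -302261092623$ ($F = \left(196030 + 1208653\right) \left(50304 - 265485\right) = 1404683 \left(-215181\right) = -302261092623$)
$- \frac{1053052}{-1159870} - \frac{2987704}{F} = - \frac{1053052}{-1159870} - \frac{2987704}{-302261092623} = \left(-1053052\right) \left(- \frac{1}{1159870}\right) - - \frac{2987704}{302261092623} = \frac{526526}{579935} + \frac{2987704}{302261092623} = \frac{159150056728536938}{175291786750319505}$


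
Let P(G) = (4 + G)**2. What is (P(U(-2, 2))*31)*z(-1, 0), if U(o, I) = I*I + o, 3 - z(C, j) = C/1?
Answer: 4464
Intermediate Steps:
z(C, j) = 3 - C (z(C, j) = 3 - C/1 = 3 - C)
U(o, I) = o + I**2 (U(o, I) = I**2 + o = o + I**2)
(P(U(-2, 2))*31)*z(-1, 0) = ((4 + (-2 + 2**2))**2*31)*(3 - 1*(-1)) = ((4 + (-2 + 4))**2*31)*(3 + 1) = ((4 + 2)**2*31)*4 = (6**2*31)*4 = (36*31)*4 = 1116*4 = 4464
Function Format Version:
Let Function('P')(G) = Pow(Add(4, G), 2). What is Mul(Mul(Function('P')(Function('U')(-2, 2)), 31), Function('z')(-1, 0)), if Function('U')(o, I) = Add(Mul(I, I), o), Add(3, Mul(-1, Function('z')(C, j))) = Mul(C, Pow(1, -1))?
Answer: 4464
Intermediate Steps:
Function('z')(C, j) = Add(3, Mul(-1, C)) (Function('z')(C, j) = Add(3, Mul(-1, Mul(C, Pow(1, -1)))) = Add(3, Mul(-1, Mul(C, 1))) = Add(3, Mul(-1, C)))
Function('U')(o, I) = Add(o, Pow(I, 2)) (Function('U')(o, I) = Add(Pow(I, 2), o) = Add(o, Pow(I, 2)))
Mul(Mul(Function('P')(Function('U')(-2, 2)), 31), Function('z')(-1, 0)) = Mul(Mul(Pow(Add(4, Add(-2, Pow(2, 2))), 2), 31), Add(3, Mul(-1, -1))) = Mul(Mul(Pow(Add(4, Add(-2, 4)), 2), 31), Add(3, 1)) = Mul(Mul(Pow(Add(4, 2), 2), 31), 4) = Mul(Mul(Pow(6, 2), 31), 4) = Mul(Mul(36, 31), 4) = Mul(1116, 4) = 4464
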